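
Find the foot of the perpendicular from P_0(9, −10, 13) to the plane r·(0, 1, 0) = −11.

The perpendicular from P_0 has direction n = (0, 1, 0): r = (9, −10, 13) + t(0, 1, 0).
Substitute into the plane: n·(P_0 + tn) = -11 gives -10 + 1t = -11, so t = -1.
Foot = (9, −10, 13) + (-1)·(0, 1, 0) = (9, −11, 13).

(9, -11, 13)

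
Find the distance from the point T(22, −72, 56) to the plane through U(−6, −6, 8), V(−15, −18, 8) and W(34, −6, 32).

6/5

UV = (−9, −12, 0) and UW = (40, 0, 24), so a normal is n = UV × UW = (−288, 216, 480).
n = (−288, 216, 480); n·P − 4272 = 720; |n| = 600; distance = 720/600 = 6/5.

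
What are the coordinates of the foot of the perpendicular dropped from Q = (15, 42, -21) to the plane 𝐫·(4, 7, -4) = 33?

(-5, 7, -1)

The perpendicular from Q has direction n = (4, 7, -4): r = (15, 42, -21) + t(4, 7, -4).
Substitute into the plane: n·(Q + tn) = 33 gives 438 + 81t = 33, so t = -5.
Foot = (15, 42, -21) + (-5)·(4, 7, -4) = (-5, 7, -1).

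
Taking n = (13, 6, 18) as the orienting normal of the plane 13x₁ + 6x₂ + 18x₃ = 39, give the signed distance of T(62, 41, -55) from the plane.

n·T − 39 = 23.
|n| = 23, so the signed distance is 23/23 = 1.

1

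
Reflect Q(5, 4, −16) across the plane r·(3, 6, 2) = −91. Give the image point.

(-7, -20, -24)

With n = (3, 6, 2), the signed offset is (n·Q − (-91))/|n|² = 98/49 = 2.
Q' = Q − 2t·n = (5, 4, −16) − 4·(3, 6, 2) = (−7, −20, −24).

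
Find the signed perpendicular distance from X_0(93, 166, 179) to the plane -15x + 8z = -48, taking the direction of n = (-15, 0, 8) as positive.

5

n·X_0 − (-48) = 85.
|n| = 17, so the signed distance is 85/17 = 5.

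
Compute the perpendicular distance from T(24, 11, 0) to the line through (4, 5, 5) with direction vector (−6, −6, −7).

Direction vector d = (−6, −6, −7).
AP = (20, 6, −5), and AP × d = (−72, 170, −84).
|AP × d|² = 41140 and |d|² = 121, so the distance is √(41140/121) = √340 = 2√85.

2√85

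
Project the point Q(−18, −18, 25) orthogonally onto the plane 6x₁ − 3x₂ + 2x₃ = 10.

(-114/7, -132/7, 179/7)

The perpendicular from Q has direction n = (6, −3, 2): r = (−18, −18, 25) + t(6, −3, 2).
Substitute into the plane: n·(Q + tn) = 10 gives -4 + 49t = 10, so t = 2/7.
Foot = (−18, −18, 25) + (2/7)·(6, −3, 2) = (−114/7, −132/7, 179/7).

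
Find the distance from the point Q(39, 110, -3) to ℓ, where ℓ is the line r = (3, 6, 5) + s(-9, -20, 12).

Direction vector d = (-9, -20, 12).
AP = (36, 104, -8); AP·d = -2500, |AP|² = 12176, |d|² = 625.
distance² = |AP|² − (AP·d)²/|d|² = 12176 − 6250000/625 = 2176, so the distance is 8√34.

8√34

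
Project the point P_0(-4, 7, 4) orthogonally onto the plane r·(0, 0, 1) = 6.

The perpendicular from P_0 has direction n = (0, 0, 1): r = (-4, 7, 4) + λ(0, 0, 1).
Substitute into the plane: n·(P_0 + λn) = 6 gives 4 + 1λ = 6, so λ = 2.
Foot = (-4, 7, 4) + 2·(0, 0, 1) = (-4, 7, 6).

(-4, 7, 6)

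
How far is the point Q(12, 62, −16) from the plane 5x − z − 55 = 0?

21/√26

n = (5, 0, −1); n·P − 55 = 21; |n| = √26; distance = 21/√26.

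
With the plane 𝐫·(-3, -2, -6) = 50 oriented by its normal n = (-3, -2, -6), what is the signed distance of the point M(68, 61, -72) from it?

8

n·M − 50 = 56.
|n| = 7, so the signed distance is 56/7 = 8.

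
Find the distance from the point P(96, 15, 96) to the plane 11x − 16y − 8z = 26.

Normal vector n = (11, −16, −8), and n·(96, 15, 96) − 26 = 22.
|n| = √(121 + 256 + 64) = 21, so the distance is |22|/21 = 22/21.

22/21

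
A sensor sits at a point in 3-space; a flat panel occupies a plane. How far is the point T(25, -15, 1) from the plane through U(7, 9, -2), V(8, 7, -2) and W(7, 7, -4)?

UV = (1, -2, 0) and UW = (0, -2, -2), so a normal is n = UV × UW = (4, 2, -2).
Then n·(25, -15, 1) - 50 = 18.
|n| = √(16 + 4 + 4) = 2√6, so the distance is |18|/(2√6) = 3√6/2.

9/√6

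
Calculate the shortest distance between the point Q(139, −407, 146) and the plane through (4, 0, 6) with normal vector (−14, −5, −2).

9

The plane has equation n·(r − (4, 0, 6)) = 0, i.e. n·r = -68.
d = |(-14)·139 + (-5)·(-407) + (-2)·146 − (-68)| / √(196 + 25 + 4) = |-135| / 15 = 9.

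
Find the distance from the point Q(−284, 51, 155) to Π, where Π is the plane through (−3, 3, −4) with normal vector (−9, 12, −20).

The plane has equation n·(r − (−3, 3, −4)) = 0, i.e. n·r = 143.
d = |(-9)·(-284) + 12·51 + (-20)·155 − 143| / √(81 + 144 + 400) = |-75| / 25 = 3.

3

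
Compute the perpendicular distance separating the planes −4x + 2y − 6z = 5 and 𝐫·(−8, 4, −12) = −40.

Divide the second equation by 2 to match normals: −4x + 2y − 6z = -20.
Both planes have normal n = (−4, 2, −6), |n| = 2√14. Any point on the first plane is at distance |(-20) − 5|/|n| = 25/(2√14) = 25√14/28 from the second.

25√14/28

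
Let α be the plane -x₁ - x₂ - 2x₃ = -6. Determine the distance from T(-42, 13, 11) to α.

13√6/6

d = |(-1)·(-42) + (-1)·13 + (-2)·11 − (-6)| / √(1 + 1 + 4) = |13| / √6 = 13√6/6.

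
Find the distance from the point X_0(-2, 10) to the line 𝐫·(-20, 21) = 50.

The normal to the line is n = (-20, 21) with |n| = 29.
|n·X_0 − 50| = |250 − 50| = 200, so the distance is 200/29.

200/29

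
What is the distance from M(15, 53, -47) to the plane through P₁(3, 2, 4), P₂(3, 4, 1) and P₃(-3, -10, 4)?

P₁P₂ = (0, 2, -3) and P₁P₃ = (-6, -12, 0), so a normal is n = P₁P₂ × P₁P₃ = (-36, 18, 12).
n = (-36, 18, 12); n·P − (-24) = -126; |n| = 42; distance = 126/42 = 3.

3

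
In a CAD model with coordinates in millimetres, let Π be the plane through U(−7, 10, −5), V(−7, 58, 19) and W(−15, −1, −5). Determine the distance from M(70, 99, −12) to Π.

UV = (0, 48, 24) and UW = (−8, −11, 0), so a normal is n = UV × UW = (264, −192, 384).
d = |264·70 + (-192)·99 + 384·(-12) − (-5688)| / √(69696 + 36864 + 147456) = |552| / 504 = 23/21.

23/21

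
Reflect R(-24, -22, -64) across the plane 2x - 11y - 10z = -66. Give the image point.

(-40, 66, 16)

n = (2, -11, -10), |n|² = 225, n·R − (-66) = 900, so t = 900/225 = 4.
Foot F = R − 4·n = (-32, 22, -24); the reflection is 2F − R = (-40, 66, 16).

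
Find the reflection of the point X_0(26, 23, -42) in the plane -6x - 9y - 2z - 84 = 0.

(-10, -31, -54)

With n = (-6, -9, -2), the signed offset is (n·X_0 − 84)/|n|² = -363/121 = -3.
X_0' = X_0 − 2t·n = (26, 23, -42) − (-6)·(-6, -9, -2) = (-10, -31, -54).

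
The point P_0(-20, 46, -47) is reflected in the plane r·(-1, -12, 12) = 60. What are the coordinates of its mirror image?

(-28, -50, 49)

n = (-1, -12, 12), |n|² = 289, n·P_0 − 60 = -1156, so t = -1156/289 = -4.
Foot F = P_0 − (-4)·n = (-24, -2, 1); the reflection is 2F − P_0 = (-28, -50, 49).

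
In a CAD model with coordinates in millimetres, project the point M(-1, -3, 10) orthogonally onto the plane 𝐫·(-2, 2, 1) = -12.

(3, -7, 8)

n = (-2, 2, 1), |n|² = 9, and n·M − (-12) = 18.
t = 18/9 = 2, so the foot is M − t·n = (-1, -3, 10) − 2·(-2, 2, 1) = (3, -7, 8).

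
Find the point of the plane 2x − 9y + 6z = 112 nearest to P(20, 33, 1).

n = (2, −9, 6), |n|² = 121, and n·P − 112 = -363.
t = -363/121 = -3, so the foot is P − t·n = (20, 33, 1) − (-3)·(2, −9, 6) = (26, 6, 19).

(26, 6, 19)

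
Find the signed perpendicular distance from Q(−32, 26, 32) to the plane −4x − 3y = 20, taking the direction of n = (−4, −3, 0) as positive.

n·Q − 20 = 30.
|n| = 5, so the signed distance is 30/5 = 6.

6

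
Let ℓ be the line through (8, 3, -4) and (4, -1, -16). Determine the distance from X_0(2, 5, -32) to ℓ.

A direction vector is d = (-4, -4, -12).
AP = (-6, 2, -28); AP·d = 352, |AP|² = 824, |d|² = 176.
distance² = |AP|² − (AP·d)²/|d|² = 824 − 123904/176 = 120, so the distance is 2√30.

2√30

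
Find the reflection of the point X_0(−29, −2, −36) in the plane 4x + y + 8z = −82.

(3, 6, 28)

With n = (4, 1, 8), the signed offset is (n·X_0 − (-82))/|n|² = -324/81 = -4.
X_0' = X_0 − 2t·n = (−29, −2, −36) − (-8)·(4, 1, 8) = (3, 6, 28).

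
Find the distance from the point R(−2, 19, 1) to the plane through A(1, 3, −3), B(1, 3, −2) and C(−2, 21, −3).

AB = (0, 0, 1) and AC = (−3, 18, 0), so a normal is n = AB × AC = (−18, −3, 0).
Then n·(−2, 19, 1) − (−27) = 6.
|n| = √(324 + 9 + 0) = 3√37, so the distance is |6|/(3√37) = 2/√37.

2√37/37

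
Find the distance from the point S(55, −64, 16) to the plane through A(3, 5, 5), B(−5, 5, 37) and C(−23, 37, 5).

1

AB = (−8, 0, 32) and AC = (−26, 32, 0), so a normal is n = AB × AC = (−1024, −832, −256).
n = (−1024, −832, −256); n·P − (-8512) = 1344; |n| = 1344; distance = 1344/1344 = 1.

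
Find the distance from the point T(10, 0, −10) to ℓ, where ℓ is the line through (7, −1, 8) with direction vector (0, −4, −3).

3√26

Direction vector d = (0, −4, −3).
AP = (3, 1, −18), and AP × d = (−75, 9, −12).
|AP × d|² = 5850 and |d|² = 25, so the distance is √(5850/25) = √234 = 3√26.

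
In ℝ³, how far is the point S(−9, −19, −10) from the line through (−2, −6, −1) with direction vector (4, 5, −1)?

√131

Direction vector d = (4, 5, −1).
AP = (−7, −13, −9); AP·d = -84, |AP|² = 299, |d|² = 42.
distance² = |AP|² − (AP·d)²/|d|² = 299 − 7056/42 = 131, so the distance is √131.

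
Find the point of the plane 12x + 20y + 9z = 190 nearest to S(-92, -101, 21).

The perpendicular from S has direction n = (12, 20, 9): r = (-92, -101, 21) + μ(12, 20, 9).
Substitute into the plane: n·(S + μn) = 190 gives -2935 + 625μ = 190, so μ = 5.
Foot = (-92, -101, 21) + 5·(12, 20, 9) = (-32, -1, 66).

(-32, -1, 66)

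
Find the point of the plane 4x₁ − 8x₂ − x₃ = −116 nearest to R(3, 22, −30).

n = (4, −8, −1), |n|² = 81, and n·R − (-116) = -18.
t = -18/81 = -2/9, so the foot is R − t·n = (3, 22, −30) − (-2/9)·(4, −8, −1) = (35/9, 182/9, −272/9).

(35/9, 182/9, -272/9)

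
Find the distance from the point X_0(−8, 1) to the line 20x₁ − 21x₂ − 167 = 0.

12

d = |20·(-8) + (-21)·1 − 167| / √(400 + 441) = |-348|/29 = 12.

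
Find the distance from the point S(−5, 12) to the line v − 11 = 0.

1

The normal to the line is n = (0, 1) with |n| = 1.
|n·S − 11| = |12 − 11| = 1, so the distance is 1/1 = 1.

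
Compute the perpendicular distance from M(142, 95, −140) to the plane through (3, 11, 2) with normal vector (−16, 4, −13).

2

The plane has equation n·(r − (3, 11, 2)) = 0, i.e. n·r = -30.
Then n·(142, 95, −140) − (−30) = −42.
|n| = √(256 + 16 + 169) = 21, so the distance is |-42|/21 = 2.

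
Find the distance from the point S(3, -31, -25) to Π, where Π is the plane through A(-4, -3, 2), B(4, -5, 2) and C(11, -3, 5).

AB = (8, -2, 0) and AC = (15, 0, 3), so a normal is n = AB × AC = (-6, -24, 30).
Then n·(3, -31, -25) - 156 = -180.
|n| = √(36 + 576 + 900) = 6√42, so the distance is |-180|/(6√42) = 5√42/7.

30/√42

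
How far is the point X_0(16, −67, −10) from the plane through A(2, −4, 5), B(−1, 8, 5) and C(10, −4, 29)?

3

AB = (−3, 12, 0) and AC = (8, 0, 24), so a normal is n = AB × AC = (288, 72, −96).
n = (288, 72, −96); n·P − (-192) = 936; |n| = 312; distance = 936/312 = 3.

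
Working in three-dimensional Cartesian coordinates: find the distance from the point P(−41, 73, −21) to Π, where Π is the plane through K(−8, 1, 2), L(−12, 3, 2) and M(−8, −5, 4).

KL = (−4, 2, 0) and KM = (0, −6, 2), so a normal is n = KL × KM = (4, 8, 24).
d = |4·(-41) + 8·73 + 24·(-21) − 24| / √(16 + 64 + 576) = |-108| / (4√41) = 27/√41.

27√41/41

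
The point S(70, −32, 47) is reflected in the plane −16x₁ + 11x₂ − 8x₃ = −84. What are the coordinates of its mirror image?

n = (−16, 11, −8), |n|² = 441, n·S − (-84) = -1764, so t = -1764/441 = -4.
Foot F = S − (-4)·n = (6, 12, 15); the reflection is 2F − S = (−58, 56, −17).

(-58, 56, -17)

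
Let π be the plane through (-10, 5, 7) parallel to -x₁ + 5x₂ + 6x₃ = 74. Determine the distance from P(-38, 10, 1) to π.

17√62/62

Parallel planes share the normal n = (-1, 5, 6); since (-10, 5, 7) lies on the plane, its equation is -x₁ + 5x₂ + 6x₃ = 77.
Then n·(-38, 10, 1) - 77 = 17.
|n| = √(1 + 25 + 36) = √62, so the distance is |17|/√62 = 17√62/62.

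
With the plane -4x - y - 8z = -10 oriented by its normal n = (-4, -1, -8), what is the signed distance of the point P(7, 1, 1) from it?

-3

n·P − (-10) = -27.
|n| = 9, so the signed distance is -27/9 = -3.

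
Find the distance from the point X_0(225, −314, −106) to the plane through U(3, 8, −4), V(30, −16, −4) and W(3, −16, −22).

UV = (27, −24, 0) and UW = (0, −24, −18), so a normal is n = UV × UW = (432, 486, −648).
Then n·(225, −314, −106) − 7776 = 5508.
|n| = √(186624 + 236196 + 419904) = 918, so the distance is |5508|/918 = 6.

6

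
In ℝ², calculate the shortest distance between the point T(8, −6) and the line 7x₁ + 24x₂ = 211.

d = |7·8 + 24·(-6) − 211| / √(49 + 576) = |-299|/25 = 299/25.

299/25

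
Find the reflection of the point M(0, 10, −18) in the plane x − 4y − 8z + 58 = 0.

With n = (1, −4, −8), the signed offset is (n·M − (-58))/|n|² = 162/81 = 2.
M' = M − 2t·n = (0, 10, −18) − 4·(1, −4, −8) = (−4, 26, 14).

(-4, 26, 14)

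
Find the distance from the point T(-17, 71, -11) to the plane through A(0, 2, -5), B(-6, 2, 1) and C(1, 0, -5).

23/3

AB = (-6, 0, 6) and AC = (1, -2, 0), so a normal is n = AB × AC = (12, 6, 12).
n = (12, 6, 12); n·P − (-48) = 138; |n| = 18; distance = 138/18 = 23/3.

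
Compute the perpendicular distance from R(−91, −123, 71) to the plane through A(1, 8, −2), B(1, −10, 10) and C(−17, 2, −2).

5

AB = (0, −18, 12) and AC = (−18, −6, 0), so a normal is n = AB × AC = (72, −216, −324).
Then n·(−91, −123, 71) − (−1008) = −1980.
|n| = √(5184 + 46656 + 104976) = 396, so the distance is |-1980|/396 = 5.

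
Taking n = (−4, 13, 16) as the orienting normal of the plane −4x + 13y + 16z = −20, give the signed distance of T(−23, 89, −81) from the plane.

-9/7

n·T − (-20) = -27.
|n| = 21, so the signed distance is -27/21 = -9/7.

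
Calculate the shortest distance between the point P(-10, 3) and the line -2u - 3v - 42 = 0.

The normal to the line is n = (-2, -3) with |n| = √13.
|n·P − 42| = |11 − 42| = 31, so the distance is 31/√13 = 31√13/13.

31/√13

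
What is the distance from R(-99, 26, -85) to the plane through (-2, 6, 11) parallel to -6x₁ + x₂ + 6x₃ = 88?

Parallel planes share the normal n = (-6, 1, 6); since (-2, 6, 11) lies on the plane, its equation is -6x₁ + x₂ + 6x₃ = 84.
n = (-6, 1, 6); n·P − 84 = 26; |n| = √73; distance = 26/√73 = 26√73/73.

26√73/73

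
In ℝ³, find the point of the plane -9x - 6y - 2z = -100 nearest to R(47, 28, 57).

The perpendicular from R has direction n = (-9, -6, -2): r = (47, 28, 57) + t(-9, -6, -2).
Substitute into the plane: n·(R + tn) = -100 gives -705 + 121t = -100, so t = 5.
Foot = (47, 28, 57) + 5·(-9, -6, -2) = (2, -2, 47).

(2, -2, 47)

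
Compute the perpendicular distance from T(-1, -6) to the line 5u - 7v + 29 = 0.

d = |5·(-1) + (-7)·(-6) − (-29)| / √(25 + 49) = |66|/√74 = 33√74/37.

33√74/37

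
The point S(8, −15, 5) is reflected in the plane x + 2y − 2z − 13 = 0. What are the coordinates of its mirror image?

n = (1, 2, −2), |n|² = 9, n·S − 13 = -45, so t = -45/9 = -5.
Foot F = S − (-5)·n = (13, −5, −5); the reflection is 2F − S = (18, 5, −15).

(18, 5, -15)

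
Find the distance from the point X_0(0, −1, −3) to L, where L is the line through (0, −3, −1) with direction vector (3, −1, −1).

2√2

Direction vector d = (3, −1, −1).
AP = (0, 2, −2); AP·d = 0, |AP|² = 8, |d|² = 11.
distance² = |AP|² − (AP·d)²/|d|² = 8 − 0/11 = 8, so the distance is 2√2.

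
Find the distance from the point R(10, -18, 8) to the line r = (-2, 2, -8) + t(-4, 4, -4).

Direction vector d = (-4, 4, -4).
AP = (12, -20, 16); AP·d = -192, |AP|² = 800, |d|² = 48.
distance² = |AP|² − (AP·d)²/|d|² = 800 − 36864/48 = 32, so the distance is 4√2.

4√2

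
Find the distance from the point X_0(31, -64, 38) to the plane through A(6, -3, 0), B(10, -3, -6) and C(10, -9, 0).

29√17/17

AB = (4, 0, -6) and AC = (4, -6, 0), so a normal is n = AB × AC = (-36, -24, -24).
Then n·(31, -64, 38) - (-144) = -348.
|n| = √(1296 + 576 + 576) = 12√17, so the distance is |-348|/(12√17) = 29√17/17.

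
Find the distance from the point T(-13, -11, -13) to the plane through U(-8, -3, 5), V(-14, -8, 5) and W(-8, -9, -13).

UV = (-6, -5, 0) and UW = (0, -6, -18), so a normal is n = UV × UW = (90, -108, 36).
n = (90, -108, 36); n·P − (-216) = -234; |n| = 18√65; distance = 234/(18√65) = 13/√65.

13/√65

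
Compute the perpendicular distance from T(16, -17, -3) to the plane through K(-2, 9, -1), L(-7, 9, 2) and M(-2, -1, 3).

4√38/19

KL = (-5, 0, 3) and KM = (0, -10, 4), so a normal is n = KL × KM = (30, 20, 50).
Then n·(16, -17, -3) - 70 = -80.
|n| = √(900 + 400 + 2500) = 10√38, so the distance is |-80|/(10√38) = 4√38/19.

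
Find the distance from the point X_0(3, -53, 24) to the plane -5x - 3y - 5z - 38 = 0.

n = (-5, -3, -5); n·P − 38 = -14; |n| = √59; distance = 14/√59.

14√59/59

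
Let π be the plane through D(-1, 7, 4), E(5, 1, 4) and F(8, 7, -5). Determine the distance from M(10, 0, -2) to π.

DE = (6, -6, 0) and DF = (9, 0, -9), so a normal is n = DE × DF = (54, 54, 54).
Then n·(10, 0, -2) - 540 = -108.
|n| = √(2916 + 2916 + 2916) = 54√3, so the distance is |-108|/(54√3) = 2/√3.

2√3/3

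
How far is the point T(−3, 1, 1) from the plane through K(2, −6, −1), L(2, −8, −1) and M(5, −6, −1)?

2

KL = (0, −2, 0) and KM = (3, 0, 0), so a normal is n = KL × KM = (0, 0, 6).
Then n·(−3, 1, 1) − (−6) = 12.
|n| = √(0 + 0 + 36) = 6, so the distance is |12|/6 = 2.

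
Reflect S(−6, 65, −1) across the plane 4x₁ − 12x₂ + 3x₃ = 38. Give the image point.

(34, -55, 29)

With n = (4, −12, 3), the signed offset is (n·S − 38)/|n|² = -845/169 = -5.
S' = S − 2t·n = (−6, 65, −1) − (-10)·(4, −12, 3) = (34, −55, 29).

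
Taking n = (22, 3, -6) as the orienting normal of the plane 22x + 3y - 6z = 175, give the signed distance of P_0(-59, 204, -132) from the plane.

-3

n·P_0 − 175 = -69.
|n| = 23, so the signed distance is -69/23 = -3.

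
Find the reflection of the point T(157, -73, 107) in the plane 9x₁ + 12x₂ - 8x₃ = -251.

(2741/17, -1145/17, 1755/17)

With n = (9, 12, -8), the signed offset is (n·T − (-251))/|n|² = -68/289 = -4/17.
T' = T − 2t·n = (157, -73, 107) − (-8/17)·(9, 12, -8) = (2741/17, -1145/17, 1755/17).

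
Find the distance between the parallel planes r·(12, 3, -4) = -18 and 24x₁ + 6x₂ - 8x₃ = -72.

18/13

Divide the second equation by 2 to match normals: 12x₁ + 3x₂ - 4x₃ = -36.
With common normal n = (12, 3, -4) (|n| = 13), the distance is |(-18) − (-36)|/|n| = 18/13.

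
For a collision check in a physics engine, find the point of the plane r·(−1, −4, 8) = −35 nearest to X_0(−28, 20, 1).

(-253/9, 176/9, 17/9)

n = (−1, −4, 8), |n|² = 81, and n·X_0 − (-35) = -9.
t = -9/81 = -1/9, so the foot is X_0 − t·n = (−28, 20, 1) − (-1/9)·(−1, −4, 8) = (−253/9, 176/9, 17/9).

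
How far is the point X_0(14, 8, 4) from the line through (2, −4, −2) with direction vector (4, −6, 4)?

Direction vector d = (4, −6, 4).
AP = (12, 12, 6), and AP × d = (84, −24, −120).
|AP × d|² = 22032 and |d|² = 68, so the distance is √(22032/68) = √324 = 18.

18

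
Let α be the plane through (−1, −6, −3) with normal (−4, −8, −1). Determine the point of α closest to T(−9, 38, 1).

The perpendicular from T has direction n = (−4, −8, −1): r = (−9, 38, 1) + t(−4, −8, −1).
Substitute into the plane: n·(T + tn) = 55 gives -269 + 81t = 55, so t = 4.
Foot = (−9, 38, 1) + 4·(−4, −8, −1) = (−25, 6, −3).

(-25, 6, -3)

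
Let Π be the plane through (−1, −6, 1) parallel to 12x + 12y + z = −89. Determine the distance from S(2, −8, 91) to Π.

Parallel planes share the normal n = (12, 12, 1); since (−1, −6, 1) lies on the plane, its equation is 12x + 12y + z = -83.
Then n·(2, −8, 91) − (−83) = 102.
|n| = √(144 + 144 + 1) = 17, so the distance is |102|/17 = 6.

6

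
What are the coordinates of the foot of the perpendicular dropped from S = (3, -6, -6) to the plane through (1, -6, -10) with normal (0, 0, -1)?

(3, -6, -10)

n = (0, 0, -1), |n|² = 1, and n·S − 10 = -4.
t = -4/1 = -4, so the foot is S − t·n = (3, -6, -6) − (-4)·(0, 0, -1) = (3, -6, -10).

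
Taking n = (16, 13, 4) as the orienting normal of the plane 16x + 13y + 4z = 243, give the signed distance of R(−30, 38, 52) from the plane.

n·R − 243 = -21.
|n| = 21, so the signed distance is -21/21 = -1.

-1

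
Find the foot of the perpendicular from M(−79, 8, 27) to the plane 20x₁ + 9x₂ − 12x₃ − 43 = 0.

The perpendicular from M has direction n = (20, 9, −12): r = (−79, 8, 27) + t(20, 9, −12).
Substitute into the plane: n·(M + tn) = 43 gives -1832 + 625t = 43, so t = 3.
Foot = (−79, 8, 27) + 3·(20, 9, −12) = (−19, 35, −9).

(-19, 35, -9)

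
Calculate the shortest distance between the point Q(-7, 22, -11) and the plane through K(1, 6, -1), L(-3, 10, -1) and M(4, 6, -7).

2

KL = (-4, 4, 0) and KM = (3, 0, -6), so a normal is n = KL × KM = (-24, -24, -12).
d = |(-24)·(-7) + (-24)·22 + (-12)·(-11) − (-156)| / √(576 + 576 + 144) = |-72| / 36 = 2.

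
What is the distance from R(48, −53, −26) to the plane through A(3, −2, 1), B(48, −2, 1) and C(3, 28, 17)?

3/17

AB = (45, 0, 0) and AC = (0, 30, 16), so a normal is n = AB × AC = (0, −720, 1350).
n = (0, −720, 1350); n·P − 2790 = 270; |n| = 1530; distance = 270/1530 = 3/17.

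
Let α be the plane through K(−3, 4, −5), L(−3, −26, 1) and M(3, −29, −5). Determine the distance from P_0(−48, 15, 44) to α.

KL = (0, −30, 6) and KM = (6, −33, 0), so a normal is n = KL × KM = (198, 36, 180).
n = (198, 36, 180); n·P − (-1350) = 306; |n| = 270; distance = 306/270 = 17/15.

17/15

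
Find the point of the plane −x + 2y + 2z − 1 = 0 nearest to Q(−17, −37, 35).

(-47/3, -119/3, 97/3)

The perpendicular from Q has direction n = (−1, 2, 2): r = (−17, −37, 35) + λ(−1, 2, 2).
Substitute into the plane: n·(Q + λn) = 1 gives 13 + 9λ = 1, so λ = -4/3.
Foot = (−17, −37, 35) + (-4/3)·(−1, 2, 2) = (−47/3, −119/3, 97/3).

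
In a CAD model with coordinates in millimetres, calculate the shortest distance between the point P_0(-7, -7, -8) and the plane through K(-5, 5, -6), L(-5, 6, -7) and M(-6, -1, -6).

√38/19

KL = (0, 1, -1) and KM = (-1, -6, 0), so a normal is n = KL × KM = (-6, 1, 1).
n = (-6, 1, 1); n·P − 29 = -2; |n| = √38; distance = 2/√38.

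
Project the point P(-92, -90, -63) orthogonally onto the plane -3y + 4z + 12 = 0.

(-92, -432/5, -339/5)

n = (0, -3, 4), |n|² = 25, and n·P − (-12) = 30.
t = 30/25 = 6/5, so the foot is P − t·n = (-92, -90, -63) − (6/5)·(0, -3, 4) = (-92, -432/5, -339/5).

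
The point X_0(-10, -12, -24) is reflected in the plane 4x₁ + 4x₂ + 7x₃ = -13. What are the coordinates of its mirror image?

(14, 12, 18)

n = (4, 4, 7), |n|² = 81, n·X_0 − (-13) = -243, so t = -243/81 = -3.
Foot F = X_0 − (-3)·n = (2, 0, -3); the reflection is 2F − X_0 = (14, 12, 18).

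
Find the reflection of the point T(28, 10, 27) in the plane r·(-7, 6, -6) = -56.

(0, 34, 3)

n = (-7, 6, -6), |n|² = 121, n·T − (-56) = -242, so t = -242/121 = -2.
Foot F = T − (-2)·n = (14, 22, 15); the reflection is 2F − T = (0, 34, 3).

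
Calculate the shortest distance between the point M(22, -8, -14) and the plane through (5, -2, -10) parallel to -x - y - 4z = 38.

Parallel planes share the normal n = (-1, -1, -4); since (5, -2, -10) lies on the plane, its equation is -x - y - 4z = 37.
d = |(-1)·22 + (-1)·(-8) + (-4)·(-14) − 37| / √(1 + 1 + 16) = |5| / (3√2) = 5√2/6.

5√2/6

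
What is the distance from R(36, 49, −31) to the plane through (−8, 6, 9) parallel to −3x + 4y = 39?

Parallel planes share the normal n = (−3, 4, 0); since (−8, 6, 9) lies on the plane, its equation is −3x + 4y = 48.
d = |(-3)·36 + 4·49 − 48| / √(9 + 16 + 0) = |40| / 5 = 8.

8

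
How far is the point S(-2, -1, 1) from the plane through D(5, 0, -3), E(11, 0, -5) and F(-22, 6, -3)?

1/11

DE = (6, 0, -2) and DF = (-27, 6, 0), so a normal is n = DE × DF = (12, 54, 36).
Then n·(-2, -1, 1) - (-48) = 6.
|n| = √(144 + 2916 + 1296) = 66, so the distance is |6|/66 = 1/11.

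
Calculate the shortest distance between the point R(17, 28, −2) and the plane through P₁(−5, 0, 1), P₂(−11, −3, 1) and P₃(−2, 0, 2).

25/√14

P₁P₂ = (−6, −3, 0) and P₁P₃ = (3, 0, 1), so a normal is n = P₁P₂ × P₁P₃ = (−3, 6, 9).
Then n·(17, 28, −2) − 24 = 75.
|n| = √(9 + 36 + 81) = 3√14, so the distance is |75|/(3√14) = 25/√14.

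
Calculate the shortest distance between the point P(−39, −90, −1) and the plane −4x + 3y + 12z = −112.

Normal vector n = (−4, 3, 12), and n·(−39, −90, −1) − (−112) = −14.
|n| = √(16 + 9 + 144) = 13, so the distance is |-14|/13 = 14/13.

14/13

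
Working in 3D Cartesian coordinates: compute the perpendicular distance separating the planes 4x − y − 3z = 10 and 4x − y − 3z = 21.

11/√26

Both planes have normal n = (4, −1, −3), |n| = √26. Any point on the first plane is at distance |21 − 10|/|n| = 11/√26 from the second.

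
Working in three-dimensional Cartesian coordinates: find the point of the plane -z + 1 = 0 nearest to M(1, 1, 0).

(1, 1, 1)

n = (0, 0, -1), |n|² = 1, and n·M − (-1) = 1.
t = 1/1 = 1, so the foot is M − t·n = (1, 1, 0) − 1·(0, 0, -1) = (1, 1, 1).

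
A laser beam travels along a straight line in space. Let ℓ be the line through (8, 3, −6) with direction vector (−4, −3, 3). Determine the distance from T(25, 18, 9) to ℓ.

3√67

Direction vector d = (−4, −3, 3).
AP = (17, 15, 15), and AP × d = (90, −111, 9).
|AP × d|² = 20502 and |d|² = 34, so the distance is √(20502/34) = √603 = 3√67.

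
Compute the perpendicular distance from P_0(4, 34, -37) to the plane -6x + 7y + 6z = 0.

d = |(-6)·4 + 7·34 + 6·(-37) − 0| / √(36 + 49 + 36) = |-8| / 11 = 8/11.

8/11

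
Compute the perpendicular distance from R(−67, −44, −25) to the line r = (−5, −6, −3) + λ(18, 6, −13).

2√914

Direction vector d = (18, 6, −13).
AP = (−62, −38, −22); AP·d = -1058, |AP|² = 5772, |d|² = 529.
distance² = |AP|² − (AP·d)²/|d|² = 5772 − 1119364/529 = 3656, so the distance is 2√914.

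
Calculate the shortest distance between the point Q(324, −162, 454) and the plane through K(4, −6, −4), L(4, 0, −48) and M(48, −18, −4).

KL = (0, 6, −44) and KM = (44, −12, 0), so a normal is n = KL × KM = (−528, −1936, −264).
Then n·(324, −162, 454) − 10560 = 12144.
|n| = √(278784 + 3748096 + 69696) = 2024, so the distance is |12144|/2024 = 6.

6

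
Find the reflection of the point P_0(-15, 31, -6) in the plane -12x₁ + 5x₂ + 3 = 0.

With n = (-12, 5, 0), the signed offset is (n·P_0 − (-3))/|n|² = 338/169 = 2.
P_0' = P_0 − 2t·n = (-15, 31, -6) − 4·(-12, 5, 0) = (33, 11, -6).

(33, 11, -6)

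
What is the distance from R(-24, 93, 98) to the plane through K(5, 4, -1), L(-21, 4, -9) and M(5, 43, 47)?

KL = (-26, 0, -8) and KM = (0, 39, 48), so a normal is n = KL × KM = (312, 1248, -1014).
Then n·(-24, 93, 98) - 7566 = 1638.
|n| = √(97344 + 1557504 + 1028196) = 1638, so the distance is |1638|/1638 = 1.

1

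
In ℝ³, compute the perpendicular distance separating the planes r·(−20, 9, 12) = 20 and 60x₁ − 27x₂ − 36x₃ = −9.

17/25

Divide the second equation by -3 to match normals: −20x₁ + 9x₂ + 12x₃ = 3.
Both planes have normal n = (−20, 9, 12), |n| = 25. Any point on the first plane is at distance |3 − 20|/|n| = 17/25 from the second.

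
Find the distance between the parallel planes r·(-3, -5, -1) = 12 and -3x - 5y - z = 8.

4√35/35

With common normal n = (-3, -5, -1) (|n| = √35), the distance is |12 − 8|/|n| = 4/√35.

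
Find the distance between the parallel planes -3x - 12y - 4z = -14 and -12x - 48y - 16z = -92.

9/13

Divide the second equation by 4 to match normals: -3x - 12y - 4z = -23.
Both planes have normal n = (-3, -12, -4), |n| = 13. Any point on the first plane is at distance |(-23) − (-14)|/|n| = 9/13 from the second.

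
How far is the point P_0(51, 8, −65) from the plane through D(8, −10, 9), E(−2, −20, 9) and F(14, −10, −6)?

23/(3√6)

DE = (−10, −10, 0) and DF = (6, 0, −15), so a normal is n = DE × DF = (150, −150, 60).
Then n·(51, 8, −65) − 3240 = −690.
|n| = √(22500 + 22500 + 3600) = 90√6, so the distance is |-690|/(90√6) = 23/(3√6).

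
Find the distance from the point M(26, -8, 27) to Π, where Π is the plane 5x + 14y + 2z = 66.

n = (5, 14, 2); n·P − 66 = 6; |n| = 15; distance = 6/15 = 2/5.

2/5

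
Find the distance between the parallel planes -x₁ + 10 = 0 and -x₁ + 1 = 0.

9

With common normal n = (-1, 0, 0) (|n| = 1), the distance is |(-10) − (-1)|/|n| = 9/1 = 9.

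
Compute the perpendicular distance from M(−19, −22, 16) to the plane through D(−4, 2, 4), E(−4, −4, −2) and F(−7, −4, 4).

DE = (0, −6, −6) and DF = (−3, −6, 0), so a normal is n = DE × DF = (−36, 18, −18).
Then n·(−19, −22, 16) − 108 = −108.
|n| = √(1296 + 324 + 324) = 18√6, so the distance is |-108|/(18√6) = √6.

√6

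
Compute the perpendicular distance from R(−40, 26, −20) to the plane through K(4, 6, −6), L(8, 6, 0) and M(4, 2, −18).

KL = (4, 0, 6) and KM = (0, −4, −12), so a normal is n = KL × KM = (24, 48, −16).
Then n·(−40, 26, −20) − 480 = 128.
|n| = √(576 + 2304 + 256) = 56, so the distance is |128|/56 = 16/7.

16/7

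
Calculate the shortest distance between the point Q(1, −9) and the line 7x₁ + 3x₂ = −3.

17/√58

d = |7·1 + 3·(-9) − (-3)| / √(49 + 9) = |-17|/√58 = 17/√58.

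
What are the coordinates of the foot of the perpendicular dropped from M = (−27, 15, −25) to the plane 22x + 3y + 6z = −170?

n = (22, 3, 6), |n|² = 529, and n·M − (-170) = -529.
t = -529/529 = -1, so the foot is M − t·n = (−27, 15, −25) − (-1)·(22, 3, 6) = (−5, 18, −19).

(-5, 18, -19)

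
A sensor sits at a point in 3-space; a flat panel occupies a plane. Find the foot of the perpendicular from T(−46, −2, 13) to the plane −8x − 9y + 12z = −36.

n = (−8, −9, 12), |n|² = 289, and n·T − (-36) = 578.
t = 578/289 = 2, so the foot is T − t·n = (−46, −2, 13) − 2·(−8, −9, 12) = (−30, 16, −11).

(-30, 16, -11)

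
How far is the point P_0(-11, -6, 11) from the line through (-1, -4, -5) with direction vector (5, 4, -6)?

Direction vector d = (5, 4, -6).
AP = (-10, -2, 16); AP·d = -154, |AP|² = 360, |d|² = 77.
distance² = |AP|² − (AP·d)²/|d|² = 360 − 23716/77 = 52, so the distance is 2√13.

2√13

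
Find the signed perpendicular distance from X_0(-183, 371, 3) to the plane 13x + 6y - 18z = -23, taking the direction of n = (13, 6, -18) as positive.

-8

n·X_0 − (-23) = -184.
|n| = 23, so the signed distance is -184/23 = -8.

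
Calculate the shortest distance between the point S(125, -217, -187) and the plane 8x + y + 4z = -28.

d = |8·125 + 1·(-217) + 4·(-187) − (-28)| / √(64 + 1 + 16) = |63| / 9 = 7.

7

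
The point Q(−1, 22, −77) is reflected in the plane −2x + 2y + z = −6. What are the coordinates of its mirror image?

n = (−2, 2, 1), |n|² = 9, n·Q − (-6) = -25, so t = -25/9.
Foot F = Q − (-25/9)·n = (−59/9, 248/9, −668/9); the reflection is 2F − Q = (−109/9, 298/9, −643/9).

(-109/9, 298/9, -643/9)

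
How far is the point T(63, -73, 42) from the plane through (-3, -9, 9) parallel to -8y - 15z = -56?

1

Parallel planes share the normal n = (0, -8, -15); since (-3, -9, 9) lies on the plane, its equation is -8y - 15z = -63.
Then n·(63, -73, 42) - (-63) = 17.
|n| = √(0 + 64 + 225) = 17, so the distance is |17|/17 = 1.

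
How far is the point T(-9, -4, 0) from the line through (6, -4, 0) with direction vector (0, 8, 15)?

15

Direction vector d = (0, 8, 15).
AP = (-15, 0, 0); AP·d = 0, |AP|² = 225, |d|² = 289.
distance² = |AP|² − (AP·d)²/|d|² = 225 − 0/289 = 225, so the distance is 15.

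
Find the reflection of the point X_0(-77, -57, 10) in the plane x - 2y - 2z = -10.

n = (1, -2, -2), |n|² = 9, n·X_0 − (-10) = 27, so t = 27/9 = 3.
Foot F = X_0 − 3·n = (-80, -51, 16); the reflection is 2F − X_0 = (-83, -45, 22).

(-83, -45, 22)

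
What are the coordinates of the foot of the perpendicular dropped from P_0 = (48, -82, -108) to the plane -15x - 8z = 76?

The perpendicular from P_0 has direction n = (-15, 0, -8): r = (48, -82, -108) + μ(-15, 0, -8).
Substitute into the plane: n·(P_0 + μn) = 76 gives 144 + 289μ = 76, so μ = -4/17.
Foot = (48, -82, -108) + (-4/17)·(-15, 0, -8) = (876/17, -82, -1804/17).

(876/17, -82, -1804/17)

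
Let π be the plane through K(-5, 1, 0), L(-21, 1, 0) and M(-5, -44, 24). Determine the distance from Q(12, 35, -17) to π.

1

KL = (-16, 0, 0) and KM = (0, -45, 24), so a normal is n = KL × KM = (0, 384, 720).
d = |384·35 + 720·(-17) − 384| / √(0 + 147456 + 518400) = |816| / 816 = 1.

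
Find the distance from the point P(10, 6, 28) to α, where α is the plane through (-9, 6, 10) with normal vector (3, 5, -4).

The plane has equation n·(r − (-9, 6, 10)) = 0, i.e. n·r = -37.
n = (3, 5, -4); n·P − (-37) = -15; |n| = 5√2; distance = 15/(5√2) = 3√2/2.

3√2/2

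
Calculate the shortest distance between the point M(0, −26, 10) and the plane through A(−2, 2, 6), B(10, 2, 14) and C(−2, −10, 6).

8√13/13

AB = (12, 0, 8) and AC = (0, −12, 0), so a normal is n = AB × AC = (96, 0, −144).
Then n·(0, −26, 10) − (−1056) = −384.
|n| = √(9216 + 0 + 20736) = 48√13, so the distance is |-384|/(48√13) = 8√13/13.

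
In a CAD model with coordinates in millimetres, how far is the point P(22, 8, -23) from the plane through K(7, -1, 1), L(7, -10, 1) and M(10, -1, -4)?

KL = (0, -9, 0) and KM = (3, 0, -5), so a normal is n = KL × KM = (45, 0, 27).
Then n·(22, 8, -23) - 342 = 27.
|n| = √(2025 + 0 + 729) = 9√34, so the distance is |27|/(9√34) = 3/√34.

3√34/34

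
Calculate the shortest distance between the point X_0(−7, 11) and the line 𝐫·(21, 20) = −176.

d = |21·(-7) + 20·11 − (-176)| / √(441 + 400) = |249|/29 = 249/29.

249/29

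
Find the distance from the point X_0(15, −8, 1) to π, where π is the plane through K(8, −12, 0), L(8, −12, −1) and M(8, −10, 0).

KL = (0, 0, −1) and KM = (0, 2, 0), so a normal is n = KL × KM = (2, 0, 0).
n = (2, 0, 0); n·P − 16 = 14; |n| = 2; distance = 14/2 = 7.

7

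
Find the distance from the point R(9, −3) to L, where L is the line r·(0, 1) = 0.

3

The normal to the line is n = (0, 1) with |n| = 1.
|n·R − 0| = |-3 − 0| = 3, so the distance is 3/1 = 3.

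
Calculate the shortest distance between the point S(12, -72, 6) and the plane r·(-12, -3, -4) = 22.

Normal vector n = (-12, -3, -4), and n·(12, -72, 6) - 22 = 26.
|n| = √(144 + 9 + 16) = 13, so the distance is |26|/13 = 2.

2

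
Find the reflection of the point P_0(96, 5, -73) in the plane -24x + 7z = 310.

n = (-24, 0, 7), |n|² = 625, n·P_0 − 310 = -3125, so t = -3125/625 = -5.
Foot F = P_0 − (-5)·n = (-24, 5, -38); the reflection is 2F − P_0 = (-144, 5, -3).

(-144, 5, -3)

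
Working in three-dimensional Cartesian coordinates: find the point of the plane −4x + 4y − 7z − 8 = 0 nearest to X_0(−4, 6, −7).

n = (−4, 4, −7), |n|² = 81, and n·X_0 − 8 = 81.
t = 81/81 = 1, so the foot is X_0 − t·n = (−4, 6, −7) − 1·(−4, 4, −7) = (0, 2, 0).

(0, 2, 0)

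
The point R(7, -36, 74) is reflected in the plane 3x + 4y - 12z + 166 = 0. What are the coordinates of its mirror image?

(37, 4, -46)

With n = (3, 4, -12), the signed offset is (n·R − (-166))/|n|² = -845/169 = -5.
R' = R − 2t·n = (7, -36, 74) − (-10)·(3, 4, -12) = (37, 4, -46).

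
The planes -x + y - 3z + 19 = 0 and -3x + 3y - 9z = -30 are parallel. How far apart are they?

9√11/11

Divide the second equation by 3 to match normals: -x + y - 3z = -10.
Both planes have normal n = (-1, 1, -3), |n| = √11. Any point on the first plane is at distance |(-10) − (-19)|/|n| = 9/√11 = 9√11/11 from the second.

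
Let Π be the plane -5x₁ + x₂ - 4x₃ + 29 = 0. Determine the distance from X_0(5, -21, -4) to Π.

√42/42

d = |(-5)·5 + 1·(-21) + (-4)·(-4) − (-29)| / √(25 + 1 + 16) = |-1| / √42 = √42/42.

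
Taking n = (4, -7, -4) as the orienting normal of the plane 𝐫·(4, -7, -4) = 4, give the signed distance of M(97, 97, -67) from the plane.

-3

n·M − 4 = -27.
|n| = 9, so the signed distance is -27/9 = -3.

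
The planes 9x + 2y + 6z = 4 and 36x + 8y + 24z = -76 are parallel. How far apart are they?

Divide the second equation by 4 to match normals: 9x + 2y + 6z = -19.
Both planes have normal n = (9, 2, 6), |n| = 11. Any point on the first plane is at distance |(-19) − 4|/|n| = 23/11 from the second.

23/11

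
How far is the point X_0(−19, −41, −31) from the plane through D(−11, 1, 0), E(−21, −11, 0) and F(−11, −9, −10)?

7/√86

DE = (−10, −12, 0) and DF = (0, −10, −10), so a normal is n = DE × DF = (120, −100, 100).
Then n·(−19, −41, −31) − (−1420) = 140.
|n| = √(14400 + 10000 + 10000) = 20√86, so the distance is |140|/(20√86) = 7√86/86.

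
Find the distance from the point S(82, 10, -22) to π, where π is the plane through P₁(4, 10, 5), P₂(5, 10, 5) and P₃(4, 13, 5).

P₁P₂ = (1, 0, 0) and P₁P₃ = (0, 3, 0), so a normal is n = P₁P₂ × P₁P₃ = (0, 0, 3).
Then n·(82, 10, -22) - 15 = -81.
|n| = √(0 + 0 + 9) = 3, so the distance is |-81|/3 = 27.

27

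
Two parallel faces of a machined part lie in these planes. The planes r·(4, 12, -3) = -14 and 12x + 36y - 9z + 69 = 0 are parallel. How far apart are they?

9/13

Divide the second equation by 3 to match normals: 4x + 12y - 3z = -23.
Both planes have normal n = (4, 12, -3), |n| = 13. Any point on the first plane is at distance |(-23) − (-14)|/|n| = 9/13 from the second.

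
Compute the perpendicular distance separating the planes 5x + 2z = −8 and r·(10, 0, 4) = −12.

2√29/29

Divide the second equation by 2 to match normals: 5x + 2z = -6.
With common normal n = (5, 0, 2) (|n| = √29), the distance is |(-8) − (-6)|/|n| = 2/√29.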